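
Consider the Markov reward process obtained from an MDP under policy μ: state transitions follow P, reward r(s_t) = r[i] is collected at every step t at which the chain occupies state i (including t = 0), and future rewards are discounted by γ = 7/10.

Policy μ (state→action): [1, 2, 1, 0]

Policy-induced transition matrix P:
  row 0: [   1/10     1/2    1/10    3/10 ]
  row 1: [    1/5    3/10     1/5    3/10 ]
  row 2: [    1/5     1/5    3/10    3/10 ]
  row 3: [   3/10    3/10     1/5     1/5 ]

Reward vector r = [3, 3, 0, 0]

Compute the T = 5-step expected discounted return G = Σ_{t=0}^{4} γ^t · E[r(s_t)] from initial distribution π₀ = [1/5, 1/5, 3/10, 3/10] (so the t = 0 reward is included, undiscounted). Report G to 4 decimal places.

G = 3.9902

t=0: π = [0.2000, 0.2000, 0.3000, 0.3000], E[r] = 1.2000, γ^t·E[r] = 1.200000, running G = 1.200000
t=1: π = [0.2100, 0.3100, 0.2100, 0.2700], E[r] = 1.5600, γ^t·E[r] = 1.092000, running G = 2.292000
t=2: π = [0.2060, 0.3210, 0.2000, 0.2730], E[r] = 1.5810, γ^t·E[r] = 0.774690, running G = 3.066690
t=3: π = [0.2067, 0.3212, 0.1994, 0.2727], E[r] = 1.5837, γ^t·E[r] = 0.543209, running G = 3.609899
t=4: π = [0.2066, 0.3214, 0.1993, 0.2727], E[r] = 1.5840, γ^t·E[r] = 0.380318, running G = 3.990218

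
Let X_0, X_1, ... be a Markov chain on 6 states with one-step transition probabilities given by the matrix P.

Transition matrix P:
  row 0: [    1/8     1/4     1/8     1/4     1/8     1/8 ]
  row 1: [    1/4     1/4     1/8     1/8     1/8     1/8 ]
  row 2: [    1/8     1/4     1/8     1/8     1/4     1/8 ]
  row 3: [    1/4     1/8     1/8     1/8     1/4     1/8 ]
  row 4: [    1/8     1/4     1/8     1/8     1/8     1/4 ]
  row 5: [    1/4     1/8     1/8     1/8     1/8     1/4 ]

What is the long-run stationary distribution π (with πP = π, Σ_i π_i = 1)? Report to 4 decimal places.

π = [0.1906, 0.2107, 0.1250, 0.1488, 0.1592, 0.1656]

Balance equations π_j = Σ_i π_i·P[i][j]:
  π_0 = 1/8·π_0 + 1/4·π_1 + 1/8·π_2 + 1/4·π_3 + 1/8·π_4 + 1/4·π_5
  π_1 = 1/4·π_0 + 1/4·π_1 + 1/4·π_2 + 1/8·π_3 + 1/4·π_4 + 1/8·π_5
  π_2 = 1/8·π_0 + 1/8·π_1 + 1/8·π_2 + 1/8·π_3 + 1/8·π_4 + 1/8·π_5
  π_3 = 1/4·π_0 + 1/8·π_1 + 1/8·π_2 + 1/8·π_3 + 1/8·π_4 + 1/8·π_5
  π_4 = 1/8·π_0 + 1/8·π_1 + 1/4·π_2 + 1/4·π_3 + 1/8·π_4 + 1/8·π_5
  normalize: π_0 + π_1 + π_2 + π_3 + π_4 + π_5 = 1
Solving the linear system gives exactly π = [110/577, 851/4039, 1/8, 687/4616, 735/4616, 5351/32312].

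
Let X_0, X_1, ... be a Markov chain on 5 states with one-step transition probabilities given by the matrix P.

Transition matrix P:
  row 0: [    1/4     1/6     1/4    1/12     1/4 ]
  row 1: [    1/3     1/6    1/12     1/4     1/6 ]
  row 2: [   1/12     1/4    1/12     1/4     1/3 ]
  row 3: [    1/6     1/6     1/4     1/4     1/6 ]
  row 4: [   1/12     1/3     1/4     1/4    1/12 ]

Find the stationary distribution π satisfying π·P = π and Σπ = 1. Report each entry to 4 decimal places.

π = [0.1863, 0.2147, 0.1836, 0.2189, 0.1964]

Balance equations π_j = Σ_i π_i·P[i][j]:
  π_0 = 1/4·π_0 + 1/3·π_1 + 1/12·π_2 + 1/6·π_3 + 1/12·π_4
  π_1 = 1/6·π_0 + 1/6·π_1 + 1/4·π_2 + 1/6·π_3 + 1/3·π_4
  π_2 = 1/4·π_0 + 1/12·π_1 + 1/12·π_2 + 1/4·π_3 + 1/4·π_4
  π_3 = 1/12·π_0 + 1/4·π_1 + 1/4·π_2 + 1/4·π_3 + 1/4·π_4
  normalize: π_0 + π_1 + π_2 + π_3 + π_4 = 1
Solving the linear system gives exactly π = [2283/12254, 2631/12254, 1125/6127, 2683/12254, 2407/12254].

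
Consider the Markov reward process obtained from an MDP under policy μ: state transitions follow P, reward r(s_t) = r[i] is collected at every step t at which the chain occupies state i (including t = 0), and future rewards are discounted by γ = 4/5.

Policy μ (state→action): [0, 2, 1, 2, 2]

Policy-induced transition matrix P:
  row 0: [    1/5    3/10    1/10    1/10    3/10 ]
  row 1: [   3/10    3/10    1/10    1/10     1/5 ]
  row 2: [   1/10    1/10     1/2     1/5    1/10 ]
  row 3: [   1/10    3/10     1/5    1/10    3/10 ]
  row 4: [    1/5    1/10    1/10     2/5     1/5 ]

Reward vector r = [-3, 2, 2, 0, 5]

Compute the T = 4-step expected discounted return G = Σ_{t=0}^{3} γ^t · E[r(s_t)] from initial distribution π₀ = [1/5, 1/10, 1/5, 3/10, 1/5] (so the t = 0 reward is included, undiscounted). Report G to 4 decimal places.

t=0: π = [0.2000, 0.1000, 0.2000, 0.3000, 0.2000], E[r] = 1.0000, γ^t·E[r] = 1.000000, running G = 1.000000
t=1: π = [0.1600, 0.2200, 0.2100, 0.1800, 0.2300], E[r] = 1.5300, γ^t·E[r] = 1.224000, running G = 2.224000
t=2: π = [0.1830, 0.2120, 0.2020, 0.1900, 0.2130], E[r] = 1.3440, γ^t·E[r] = 0.860160, running G = 3.084160
t=3: π = [0.1820, 0.2170, 0.1998, 0.1841, 0.2171], E[r] = 1.3731, γ^t·E[r] = 0.703027, running G = 3.787187

G = 3.7872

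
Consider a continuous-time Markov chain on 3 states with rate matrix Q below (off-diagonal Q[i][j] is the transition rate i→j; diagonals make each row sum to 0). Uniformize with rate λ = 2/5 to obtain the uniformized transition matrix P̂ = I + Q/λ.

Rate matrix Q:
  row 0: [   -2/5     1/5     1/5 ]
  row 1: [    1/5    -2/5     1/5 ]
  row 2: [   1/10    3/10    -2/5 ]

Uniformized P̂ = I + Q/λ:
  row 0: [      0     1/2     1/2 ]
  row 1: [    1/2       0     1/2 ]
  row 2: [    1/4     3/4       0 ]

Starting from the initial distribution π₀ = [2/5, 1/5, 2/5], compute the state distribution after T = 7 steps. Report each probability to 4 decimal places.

t=0: π = [0.4000, 0.2000, 0.4000]
t=1: π = [0.2000, 0.5000, 0.3000]
t=2: π = [0.3250, 0.3250, 0.3500]
t=3: π = [0.2500, 0.4250, 0.3250]
t=4: π = [0.2938, 0.3688, 0.3375]
t=5: π = [0.2688, 0.4000, 0.3313]
t=6: π = [0.2828, 0.3828, 0.3344]
t=7: π = [0.2750, 0.3922, 0.3328]

π = [0.2750, 0.3922, 0.3328]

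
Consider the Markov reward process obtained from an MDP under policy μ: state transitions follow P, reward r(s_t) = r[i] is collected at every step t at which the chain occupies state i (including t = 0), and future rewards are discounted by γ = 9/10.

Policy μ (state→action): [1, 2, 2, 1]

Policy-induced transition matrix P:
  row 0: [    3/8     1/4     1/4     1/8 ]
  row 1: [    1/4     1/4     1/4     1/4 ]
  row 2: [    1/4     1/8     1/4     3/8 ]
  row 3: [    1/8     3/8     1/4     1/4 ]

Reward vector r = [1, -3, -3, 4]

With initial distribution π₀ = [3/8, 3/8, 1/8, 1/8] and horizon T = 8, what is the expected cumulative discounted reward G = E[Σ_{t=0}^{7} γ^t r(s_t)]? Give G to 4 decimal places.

G = -1.8808

t=0: π = [0.3750, 0.3750, 0.1250, 0.1250], E[r] = -0.6250, γ^t·E[r] = -0.625000, running G = -0.625000
t=1: π = [0.2813, 0.2500, 0.2500, 0.2188], E[r] = -0.3438, γ^t·E[r] = -0.309375, running G = -0.934375
t=2: π = [0.2578, 0.2461, 0.2500, 0.2461], E[r] = -0.2461, γ^t·E[r] = -0.199336, running G = -1.133711
t=3: π = [0.2515, 0.2495, 0.2500, 0.2490], E[r] = -0.2510, γ^t·E[r] = -0.182962, running G = -1.316673
t=4: π = [0.2503, 0.2499, 0.2500, 0.2498], E[r] = -0.2501, γ^t·E[r] = -0.164065, running G = -1.480738
t=5: π = [0.2501, 0.2500, 0.2500, 0.2500], E[r] = -0.2500, γ^t·E[r] = -0.147636, running G = -1.628374
t=6: π = [0.2500, 0.2500, 0.2500, 0.2500], E[r] = -0.2500, γ^t·E[r] = -0.132862, running G = -1.761236
t=7: π = [0.2500, 0.2500, 0.2500, 0.2500], E[r] = -0.2500, γ^t·E[r] = -0.119575, running G = -1.880811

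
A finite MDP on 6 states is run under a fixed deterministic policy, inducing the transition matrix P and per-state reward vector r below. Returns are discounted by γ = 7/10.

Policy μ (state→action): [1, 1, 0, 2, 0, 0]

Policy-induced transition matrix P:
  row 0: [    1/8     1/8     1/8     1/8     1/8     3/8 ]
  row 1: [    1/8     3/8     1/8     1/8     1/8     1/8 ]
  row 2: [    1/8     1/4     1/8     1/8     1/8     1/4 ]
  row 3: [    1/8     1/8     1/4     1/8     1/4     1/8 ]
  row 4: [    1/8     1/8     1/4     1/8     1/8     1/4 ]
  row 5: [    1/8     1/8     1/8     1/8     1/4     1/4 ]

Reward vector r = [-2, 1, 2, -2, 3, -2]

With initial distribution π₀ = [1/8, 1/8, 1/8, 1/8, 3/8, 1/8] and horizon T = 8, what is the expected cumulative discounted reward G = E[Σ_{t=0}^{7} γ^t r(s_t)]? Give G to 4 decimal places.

G = 0.8829

t=0: π = [0.1250, 0.1250, 0.1250, 0.1250, 0.3750, 0.1250], E[r] = 0.7500, γ^t·E[r] = 0.750000, running G = 0.750000
t=1: π = [0.1250, 0.1719, 0.1875, 0.1250, 0.1563, 0.2344], E[r] = 0.0469, γ^t·E[r] = 0.032813, running G = 0.782813
t=2: π = [0.1250, 0.1914, 0.1602, 0.1250, 0.1699, 0.2285], E[r] = 0.0645, γ^t·E[r] = 0.031582, running G = 0.814395
t=3: π = [0.1250, 0.1929, 0.1619, 0.1250, 0.1692, 0.2261], E[r] = 0.0720, γ^t·E[r] = 0.024703, running G = 0.839098
t=4: π = [0.1250, 0.1935, 0.1618, 0.1250, 0.1689, 0.2259], E[r] = 0.0719, γ^t·E[r] = 0.017256, running G = 0.856354
t=5: π = [0.1250, 0.1936, 0.1617, 0.1250, 0.1689, 0.2258], E[r] = 0.0720, γ^t·E[r] = 0.012101, running G = 0.868455
t=6: π = [0.1250, 0.1936, 0.1617, 0.1250, 0.1689, 0.2258], E[r] = 0.0720, γ^t·E[r] = 0.008474, running G = 0.876930
t=7: π = [0.1250, 0.1936, 0.1617, 0.1250, 0.1689, 0.2258], E[r] = 0.0720, γ^t·E[r] = 0.005933, running G = 0.882862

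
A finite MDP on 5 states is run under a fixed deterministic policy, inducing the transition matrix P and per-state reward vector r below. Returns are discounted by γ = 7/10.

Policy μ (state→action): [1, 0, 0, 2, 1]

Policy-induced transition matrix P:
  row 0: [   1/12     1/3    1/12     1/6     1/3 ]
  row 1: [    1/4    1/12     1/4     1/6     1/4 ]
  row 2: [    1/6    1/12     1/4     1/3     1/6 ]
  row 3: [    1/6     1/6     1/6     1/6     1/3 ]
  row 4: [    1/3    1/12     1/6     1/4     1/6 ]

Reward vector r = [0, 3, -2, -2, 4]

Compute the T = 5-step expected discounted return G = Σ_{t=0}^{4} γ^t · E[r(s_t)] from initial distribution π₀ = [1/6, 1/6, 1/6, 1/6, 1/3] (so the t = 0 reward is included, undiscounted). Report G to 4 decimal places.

t=0: π = [0.1667, 0.1667, 0.1667, 0.1667, 0.3333], E[r] = 1.1667, γ^t·E[r] = 1.166667, running G = 1.166667
t=1: π = [0.2222, 0.1389, 0.1806, 0.2222, 0.2361], E[r] = 0.5556, γ^t·E[r] = 0.388889, running G = 1.555556
t=2: π = [0.1991, 0.1574, 0.1748, 0.2164, 0.2523], E[r] = 0.6991, γ^t·E[r] = 0.342546, running G = 1.898102
t=3: π = [0.2052, 0.1511, 0.1778, 0.2168, 0.2490], E[r] = 0.6604, γ^t·E[r] = 0.226516, running G = 2.124618
t=4: π = [0.2037, 0.1527, 0.1770, 0.2170, 0.2496], E[r] = 0.6685, γ^t·E[r] = 0.160514, running G = 2.285133

G = 2.2851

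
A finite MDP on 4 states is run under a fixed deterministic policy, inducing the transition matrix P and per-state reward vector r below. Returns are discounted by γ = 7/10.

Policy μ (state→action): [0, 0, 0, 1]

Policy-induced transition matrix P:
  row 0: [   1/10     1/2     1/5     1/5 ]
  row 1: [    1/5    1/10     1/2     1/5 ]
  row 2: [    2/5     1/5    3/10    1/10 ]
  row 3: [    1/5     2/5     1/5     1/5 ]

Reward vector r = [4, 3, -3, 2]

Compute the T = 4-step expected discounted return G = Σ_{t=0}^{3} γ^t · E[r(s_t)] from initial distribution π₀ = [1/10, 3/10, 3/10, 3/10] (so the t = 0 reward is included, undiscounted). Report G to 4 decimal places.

t=0: π = [0.1000, 0.3000, 0.3000, 0.3000], E[r] = 1.0000, γ^t·E[r] = 1.000000, running G = 1.000000
t=1: π = [0.2500, 0.2600, 0.3200, 0.1700], E[r] = 1.1600, γ^t·E[r] = 0.812000, running G = 1.812000
t=2: π = [0.2390, 0.2830, 0.3100, 0.1680], E[r] = 1.2110, γ^t·E[r] = 0.593390, running G = 2.405390
t=3: π = [0.2381, 0.2770, 0.3159, 0.1690], E[r] = 1.1737, γ^t·E[r] = 0.402579, running G = 2.807969

G = 2.8080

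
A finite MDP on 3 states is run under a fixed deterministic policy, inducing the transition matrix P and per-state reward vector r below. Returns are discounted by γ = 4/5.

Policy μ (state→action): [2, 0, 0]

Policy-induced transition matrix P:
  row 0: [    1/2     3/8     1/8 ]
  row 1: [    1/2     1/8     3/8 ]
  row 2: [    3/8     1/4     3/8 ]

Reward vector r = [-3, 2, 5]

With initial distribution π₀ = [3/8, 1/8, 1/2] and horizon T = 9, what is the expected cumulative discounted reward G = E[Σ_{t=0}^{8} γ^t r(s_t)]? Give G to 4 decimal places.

G = 3.2792

t=0: π = [0.3750, 0.1250, 0.5000], E[r] = 1.6250, γ^t·E[r] = 1.625000, running G = 1.625000
t=1: π = [0.4375, 0.2813, 0.2813], E[r] = 0.6563, γ^t·E[r] = 0.525000, running G = 2.150000
t=2: π = [0.4648, 0.2695, 0.2656], E[r] = 0.4727, γ^t·E[r] = 0.302500, running G = 2.452500
t=3: π = [0.4668, 0.2744, 0.2588], E[r] = 0.4424, γ^t·E[r] = 0.226500, running G = 2.679000
t=4: π = [0.4677, 0.2740, 0.2583], E[r] = 0.4366, γ^t·E[r] = 0.178850, running G = 2.857850
t=5: π = [0.4677, 0.2742, 0.2581], E[r] = 0.4357, γ^t·E[r] = 0.142770, running G = 3.000620
t=6: π = [0.4677, 0.2742, 0.2581], E[r] = 0.4355, γ^t·E[r] = 0.114169, running G = 3.114789
t=7: π = [0.4677, 0.2742, 0.2581], E[r] = 0.4355, γ^t·E[r] = 0.091329, running G = 3.206118
t=8: π = [0.4677, 0.2742, 0.2581], E[r] = 0.4355, γ^t·E[r] = 0.073062, running G = 3.279180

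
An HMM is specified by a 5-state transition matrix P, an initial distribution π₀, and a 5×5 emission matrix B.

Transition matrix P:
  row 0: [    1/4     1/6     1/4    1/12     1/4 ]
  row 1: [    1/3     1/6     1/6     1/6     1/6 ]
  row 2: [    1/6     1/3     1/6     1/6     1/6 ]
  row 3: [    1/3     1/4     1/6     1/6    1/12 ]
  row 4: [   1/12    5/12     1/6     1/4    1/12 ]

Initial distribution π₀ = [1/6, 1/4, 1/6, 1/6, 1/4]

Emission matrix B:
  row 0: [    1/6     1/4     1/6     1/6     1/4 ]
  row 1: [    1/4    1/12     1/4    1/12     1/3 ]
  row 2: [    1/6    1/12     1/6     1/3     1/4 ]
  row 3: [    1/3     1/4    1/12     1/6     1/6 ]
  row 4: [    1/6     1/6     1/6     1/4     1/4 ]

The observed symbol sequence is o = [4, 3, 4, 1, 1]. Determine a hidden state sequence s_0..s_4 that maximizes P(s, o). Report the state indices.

path = [1, 2, 1, 0, 0]

t=0: δ = [4.167e-02, 8.333e-02, 4.167e-02, 2.778e-02, 6.250e-02]  (obs o_0=4)
t=1: δ = [4.630e-03, 2.170e-03, 4.630e-03, 2.604e-03, 3.472e-03]  ψ = [1, 4, 1, 4, 1]  (obs o_1=3)
t=2: δ = [2.894e-04, 5.144e-04, 2.894e-04, 1.447e-04, 2.894e-04]  ψ = [0, 2, 0, 4, 0]  (obs o_2=4)
t=3: δ = [4.287e-05, 1.005e-05, 7.144e-06, 2.143e-05, 1.429e-05]  ψ = [1, 4, 1, 1, 1]  (obs o_3=1)
t=4: δ = [2.679e-06, 5.954e-07, 8.931e-07, 8.931e-07, 1.786e-06]  ψ = [0, 0, 0, 0, 0]  (obs o_4=1)
backtrack: best end state = 0; path = [1, 2, 1, 0, 0]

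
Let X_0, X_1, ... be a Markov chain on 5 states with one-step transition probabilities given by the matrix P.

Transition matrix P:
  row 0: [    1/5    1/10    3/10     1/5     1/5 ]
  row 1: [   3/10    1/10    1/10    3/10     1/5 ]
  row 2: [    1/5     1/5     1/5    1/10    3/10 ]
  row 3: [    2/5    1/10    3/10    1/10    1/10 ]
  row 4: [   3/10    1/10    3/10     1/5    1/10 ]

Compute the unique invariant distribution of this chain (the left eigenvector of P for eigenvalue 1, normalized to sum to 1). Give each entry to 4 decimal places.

Balance equations π_j = Σ_i π_i·P[i][j]:
  π_0 = 1/5·π_0 + 3/10·π_1 + 1/5·π_2 + 2/5·π_3 + 3/10·π_4
  π_1 = 1/10·π_0 + 1/10·π_1 + 1/5·π_2 + 1/10·π_3 + 1/10·π_4
  π_2 = 3/10·π_0 + 1/10·π_1 + 1/5·π_2 + 3/10·π_3 + 3/10·π_4
  π_3 = 1/5·π_0 + 3/10·π_1 + 1/10·π_2 + 1/10·π_3 + 1/5·π_4
  normalize: π_0 + π_1 + π_2 + π_3 + π_4 = 1
Solving the linear system gives exactly π = [257/968, 1/8, 1/4, 15/88, 183/968].

π = [0.2655, 0.1250, 0.2500, 0.1705, 0.1890]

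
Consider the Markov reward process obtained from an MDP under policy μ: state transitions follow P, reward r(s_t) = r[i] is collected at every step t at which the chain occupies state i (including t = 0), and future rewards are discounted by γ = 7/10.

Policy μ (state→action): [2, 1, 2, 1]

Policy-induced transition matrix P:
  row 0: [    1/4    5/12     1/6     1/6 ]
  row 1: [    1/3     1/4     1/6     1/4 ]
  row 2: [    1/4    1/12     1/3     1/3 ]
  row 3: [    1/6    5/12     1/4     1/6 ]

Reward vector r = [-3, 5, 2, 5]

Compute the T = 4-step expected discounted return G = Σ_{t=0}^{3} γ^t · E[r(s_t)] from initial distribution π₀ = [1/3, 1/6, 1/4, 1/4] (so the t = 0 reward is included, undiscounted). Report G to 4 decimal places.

G = 5.1413

t=0: π = [0.3333, 0.1667, 0.2500, 0.2500], E[r] = 1.5833, γ^t·E[r] = 1.583333, running G = 1.583333
t=1: π = [0.2431, 0.3056, 0.2292, 0.2222], E[r] = 2.3681, γ^t·E[r] = 1.657639, running G = 3.240972
t=2: π = [0.2569, 0.2894, 0.2234, 0.2303], E[r] = 2.2743, γ^t·E[r] = 1.114410, running G = 4.355382
t=3: π = [0.2549, 0.2940, 0.2231, 0.2280], E[r] = 2.2914, γ^t·E[r] = 0.785942, running G = 5.141324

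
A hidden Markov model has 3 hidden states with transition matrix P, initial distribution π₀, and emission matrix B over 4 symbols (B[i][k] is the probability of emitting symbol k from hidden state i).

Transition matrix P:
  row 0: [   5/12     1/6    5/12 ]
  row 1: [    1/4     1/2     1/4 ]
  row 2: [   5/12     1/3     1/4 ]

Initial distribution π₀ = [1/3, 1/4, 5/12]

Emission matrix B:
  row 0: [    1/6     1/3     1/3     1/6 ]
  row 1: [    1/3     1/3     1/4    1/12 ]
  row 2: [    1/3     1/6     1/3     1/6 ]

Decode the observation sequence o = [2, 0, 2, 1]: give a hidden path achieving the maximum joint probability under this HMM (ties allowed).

t=0: δ = [1.111e-01, 6.250e-02, 1.389e-01]  (obs o_0=2)
t=1: δ = [9.645e-03, 1.543e-02, 1.543e-02]  ψ = [2, 2, 0]  (obs o_1=0)
t=2: δ = [2.143e-03, 1.929e-03, 1.340e-03]  ψ = [2, 1, 0]  (obs o_2=2)
t=3: δ = [2.977e-04, 3.215e-04, 1.488e-04]  ψ = [0, 1, 0]  (obs o_3=1)
backtrack: best end state = 1; path = [2, 1, 1, 1]

path = [2, 1, 1, 1]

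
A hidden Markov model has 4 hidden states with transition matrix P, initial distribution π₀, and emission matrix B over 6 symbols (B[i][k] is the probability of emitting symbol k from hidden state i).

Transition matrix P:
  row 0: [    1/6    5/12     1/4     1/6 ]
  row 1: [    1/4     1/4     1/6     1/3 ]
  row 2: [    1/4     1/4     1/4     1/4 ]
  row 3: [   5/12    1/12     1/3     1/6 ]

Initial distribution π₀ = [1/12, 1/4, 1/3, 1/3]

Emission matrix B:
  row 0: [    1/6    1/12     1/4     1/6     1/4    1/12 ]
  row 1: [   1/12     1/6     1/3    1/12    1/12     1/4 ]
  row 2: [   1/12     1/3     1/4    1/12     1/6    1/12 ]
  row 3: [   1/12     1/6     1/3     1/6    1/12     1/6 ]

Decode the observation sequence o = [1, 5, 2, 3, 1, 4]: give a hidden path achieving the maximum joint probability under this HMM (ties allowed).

path = [2, 1, 3, 0, 2, 0]

t=0: δ = [6.944e-03, 4.167e-02, 1.111e-01, 5.556e-02]  (obs o_0=1)
t=1: δ = [2.315e-03, 6.944e-03, 2.315e-03, 4.630e-03]  ψ = [2, 2, 2, 2]  (obs o_1=5)
t=2: δ = [4.823e-04, 5.787e-04, 3.858e-04, 7.716e-04]  ψ = [3, 1, 3, 1]  (obs o_2=2)
t=3: δ = [5.358e-05, 1.674e-05, 2.143e-05, 3.215e-05]  ψ = [3, 0, 3, 1]  (obs o_3=3)
t=4: δ = [1.116e-06, 3.721e-06, 4.465e-06, 1.488e-06]  ψ = [3, 0, 0, 0]  (obs o_4=1)
t=5: δ = [2.791e-07, 9.303e-08, 1.861e-07, 1.034e-07]  ψ = [2, 2, 2, 1]  (obs o_5=4)
backtrack: best end state = 0; path = [2, 1, 3, 0, 2, 0]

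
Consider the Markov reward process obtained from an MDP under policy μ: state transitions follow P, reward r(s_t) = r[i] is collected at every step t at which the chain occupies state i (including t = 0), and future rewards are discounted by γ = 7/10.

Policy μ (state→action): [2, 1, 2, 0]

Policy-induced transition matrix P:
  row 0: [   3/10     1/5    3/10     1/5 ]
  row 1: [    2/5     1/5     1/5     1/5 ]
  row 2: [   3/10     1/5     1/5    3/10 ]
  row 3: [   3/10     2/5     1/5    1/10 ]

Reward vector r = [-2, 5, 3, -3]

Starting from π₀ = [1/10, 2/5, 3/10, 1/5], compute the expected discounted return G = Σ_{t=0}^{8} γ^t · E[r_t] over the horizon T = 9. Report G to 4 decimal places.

t=0: π = [0.1000, 0.4000, 0.3000, 0.2000], E[r] = 2.1000, γ^t·E[r] = 2.100000, running G = 2.100000
t=1: π = [0.3400, 0.2400, 0.2100, 0.2100], E[r] = 0.5200, γ^t·E[r] = 0.364000, running G = 2.464000
t=2: π = [0.3240, 0.2420, 0.2340, 0.2000], E[r] = 0.6640, γ^t·E[r] = 0.325360, running G = 2.789360
t=3: π = [0.3242, 0.2400, 0.2324, 0.2034], E[r] = 0.6386, γ^t·E[r] = 0.219040, running G = 3.008400
t=4: π = [0.3240, 0.2407, 0.2324, 0.2029], E[r] = 0.6440, γ^t·E[r] = 0.154615, running G = 3.163015
t=5: π = [0.3241, 0.2406, 0.2324, 0.2030], E[r] = 0.6431, γ^t·E[r] = 0.108087, running G = 3.271102
t=6: π = [0.3241, 0.2406, 0.2324, 0.2029], E[r] = 0.6432, γ^t·E[r] = 0.075674, running G = 3.346776
t=7: π = [0.3241, 0.2406, 0.2324, 0.2029], E[r] = 0.6432, γ^t·E[r] = 0.052971, running G = 3.399747
t=8: π = [0.3241, 0.2406, 0.2324, 0.2029], E[r] = 0.6432, γ^t·E[r] = 0.037080, running G = 3.436827

G = 3.4368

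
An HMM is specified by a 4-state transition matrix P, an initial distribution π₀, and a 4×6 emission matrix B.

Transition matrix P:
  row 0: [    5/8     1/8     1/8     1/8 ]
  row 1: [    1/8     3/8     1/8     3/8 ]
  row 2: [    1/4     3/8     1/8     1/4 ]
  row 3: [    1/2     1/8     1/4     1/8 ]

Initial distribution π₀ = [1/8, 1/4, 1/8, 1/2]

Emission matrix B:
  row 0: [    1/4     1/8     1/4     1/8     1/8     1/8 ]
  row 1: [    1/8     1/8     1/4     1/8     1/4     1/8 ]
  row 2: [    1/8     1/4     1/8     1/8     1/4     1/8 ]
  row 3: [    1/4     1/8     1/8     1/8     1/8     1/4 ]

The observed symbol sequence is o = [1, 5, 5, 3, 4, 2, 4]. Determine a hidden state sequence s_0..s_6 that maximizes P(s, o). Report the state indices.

path = [3, 0, 0, 0, 0, 0, 0]

t=0: δ = [1.562e-02, 3.125e-02, 3.125e-02, 6.250e-02]  (obs o_0=1)
t=1: δ = [3.906e-03, 1.465e-03, 1.953e-03, 2.930e-03]  ψ = [3, 1, 3, 1]  (obs o_1=5)
t=2: δ = [3.052e-04, 9.155e-05, 9.155e-05, 1.373e-04]  ψ = [0, 2, 3, 1]  (obs o_2=5)
t=3: δ = [2.384e-05, 4.768e-06, 4.768e-06, 4.768e-06]  ψ = [0, 0, 0, 0]  (obs o_3=3)
t=4: δ = [1.863e-06, 7.451e-07, 7.451e-07, 3.725e-07]  ψ = [0, 0, 0, 0]  (obs o_4=4)
t=5: δ = [2.910e-07, 6.985e-08, 2.910e-08, 3.492e-08]  ψ = [0, 1, 0, 1]  (obs o_5=2)
t=6: δ = [2.274e-08, 9.095e-09, 9.095e-09, 4.547e-09]  ψ = [0, 0, 0, 0]  (obs o_6=4)
backtrack: best end state = 0; path = [3, 0, 0, 0, 0, 0, 0]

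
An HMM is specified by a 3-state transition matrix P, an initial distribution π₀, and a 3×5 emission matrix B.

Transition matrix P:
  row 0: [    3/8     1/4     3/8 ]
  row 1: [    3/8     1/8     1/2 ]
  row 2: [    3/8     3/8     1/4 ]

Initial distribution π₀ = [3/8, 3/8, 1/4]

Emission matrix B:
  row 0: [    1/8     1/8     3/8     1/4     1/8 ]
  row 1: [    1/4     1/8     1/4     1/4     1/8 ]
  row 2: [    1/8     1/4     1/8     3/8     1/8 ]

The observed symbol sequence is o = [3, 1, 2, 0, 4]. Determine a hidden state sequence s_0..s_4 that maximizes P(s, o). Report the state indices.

t=0: δ = [9.375e-02, 9.375e-02, 9.375e-02]  (obs o_0=3)
t=1: δ = [4.395e-03, 4.395e-03, 1.172e-02]  ψ = [0, 2, 1]  (obs o_1=1)
t=2: δ = [1.648e-03, 1.099e-03, 3.662e-04]  ψ = [2, 2, 2]  (obs o_2=2)
t=3: δ = [7.725e-05, 1.030e-04, 7.725e-05]  ψ = [0, 0, 0]  (obs o_3=0)
t=4: δ = [4.828e-06, 3.621e-06, 6.437e-06]  ψ = [1, 2, 1]  (obs o_4=4)
backtrack: best end state = 2; path = [1, 2, 0, 1, 2]

path = [1, 2, 0, 1, 2]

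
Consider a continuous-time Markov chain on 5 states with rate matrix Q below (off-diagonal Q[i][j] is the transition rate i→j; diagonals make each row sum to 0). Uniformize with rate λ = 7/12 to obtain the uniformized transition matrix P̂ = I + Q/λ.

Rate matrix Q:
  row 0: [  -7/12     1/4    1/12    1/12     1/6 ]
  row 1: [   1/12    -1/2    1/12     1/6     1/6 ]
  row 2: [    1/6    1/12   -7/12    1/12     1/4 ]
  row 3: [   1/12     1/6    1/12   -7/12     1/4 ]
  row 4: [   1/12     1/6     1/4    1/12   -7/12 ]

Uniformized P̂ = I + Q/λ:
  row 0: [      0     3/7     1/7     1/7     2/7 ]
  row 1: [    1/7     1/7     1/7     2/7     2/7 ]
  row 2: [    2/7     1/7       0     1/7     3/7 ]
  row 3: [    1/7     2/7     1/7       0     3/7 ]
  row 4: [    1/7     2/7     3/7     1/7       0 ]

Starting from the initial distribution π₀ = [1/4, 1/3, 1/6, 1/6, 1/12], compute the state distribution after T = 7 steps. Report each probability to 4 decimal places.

t=0: π = [0.2500, 0.3333, 0.1667, 0.1667, 0.0833]
t=1: π = [0.1310, 0.2500, 0.1429, 0.1667, 0.3095]
t=2: π = [0.1446, 0.2483, 0.2109, 0.1548, 0.2415]
t=3: π = [0.1523, 0.2408, 0.1817, 0.1562, 0.2690]
t=4: π = [0.1471, 0.2471, 0.1937, 0.1549, 0.2571]
t=5: π = [0.1495, 0.2437, 0.1887, 0.1560, 0.2621]
t=6: π = [0.1484, 0.2453, 0.1908, 0.1554, 0.2601]
t=7: π = [0.1489, 0.2446, 0.1899, 0.1557, 0.2609]

π = [0.1489, 0.2446, 0.1899, 0.1557, 0.2609]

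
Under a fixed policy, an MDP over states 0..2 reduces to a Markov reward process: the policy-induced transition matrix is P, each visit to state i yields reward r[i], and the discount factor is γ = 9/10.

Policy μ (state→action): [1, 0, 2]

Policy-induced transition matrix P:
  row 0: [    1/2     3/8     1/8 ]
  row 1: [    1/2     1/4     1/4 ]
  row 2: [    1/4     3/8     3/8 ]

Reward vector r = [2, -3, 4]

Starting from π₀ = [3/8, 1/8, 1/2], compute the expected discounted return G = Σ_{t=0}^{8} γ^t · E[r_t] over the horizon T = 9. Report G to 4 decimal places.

G = 6.3633

t=0: π = [0.3750, 0.1250, 0.5000], E[r] = 2.3750, γ^t·E[r] = 2.375000, running G = 2.375000
t=1: π = [0.3750, 0.3594, 0.2656], E[r] = 0.7344, γ^t·E[r] = 0.660938, running G = 3.035938
t=2: π = [0.4336, 0.3301, 0.2363], E[r] = 0.8223, γ^t·E[r] = 0.666035, running G = 3.701973
t=3: π = [0.4409, 0.3337, 0.2253], E[r] = 0.7820, γ^t·E[r] = 0.570065, running G = 4.272038
t=4: π = [0.4437, 0.3333, 0.2231], E[r] = 0.7797, γ^t·E[r] = 0.511557, running G = 4.783595
t=5: π = [0.4442, 0.3333, 0.2224], E[r] = 0.7781, γ^t·E[r] = 0.459489, running G = 5.243084
t=6: π = [0.4444, 0.3333, 0.2223], E[r] = 0.7779, γ^t·E[r] = 0.413399, running G = 5.656483
t=7: π = [0.4444, 0.3333, 0.2222], E[r] = 0.7778, γ^t·E[r] = 0.372021, running G = 6.028504
t=8: π = [0.4444, 0.3333, 0.2222], E[r] = 0.7778, γ^t·E[r] = 0.334811, running G = 6.363314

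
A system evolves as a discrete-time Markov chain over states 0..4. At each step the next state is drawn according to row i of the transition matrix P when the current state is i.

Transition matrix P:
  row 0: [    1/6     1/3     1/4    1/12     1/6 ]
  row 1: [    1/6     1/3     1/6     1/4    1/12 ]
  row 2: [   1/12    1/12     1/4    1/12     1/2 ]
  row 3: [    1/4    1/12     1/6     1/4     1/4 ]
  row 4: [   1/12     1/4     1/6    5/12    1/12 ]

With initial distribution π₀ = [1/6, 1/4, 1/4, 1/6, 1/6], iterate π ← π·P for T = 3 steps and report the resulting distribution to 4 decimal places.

π = [0.1517, 0.2090, 0.1953, 0.2284, 0.2156]

t=0: π = [0.1667, 0.2500, 0.2500, 0.1667, 0.1667]
t=1: π = [0.1458, 0.2153, 0.2014, 0.2083, 0.2292]
t=2: π = [0.1481, 0.2118, 0.1956, 0.2303, 0.2141]
t=3: π = [0.1517, 0.2090, 0.1953, 0.2284, 0.2156]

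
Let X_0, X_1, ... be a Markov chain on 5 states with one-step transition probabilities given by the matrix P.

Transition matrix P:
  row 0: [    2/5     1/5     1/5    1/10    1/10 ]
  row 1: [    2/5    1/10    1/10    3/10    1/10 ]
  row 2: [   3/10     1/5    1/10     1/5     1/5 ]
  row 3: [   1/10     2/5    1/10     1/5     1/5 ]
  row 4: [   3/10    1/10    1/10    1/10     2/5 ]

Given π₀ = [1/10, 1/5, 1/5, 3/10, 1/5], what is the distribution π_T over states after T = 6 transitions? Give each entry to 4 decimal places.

π = [0.3175, 0.1957, 0.1317, 0.1692, 0.1859]

t=0: π = [0.1000, 0.2000, 0.2000, 0.3000, 0.2000]
t=1: π = [0.2700, 0.2200, 0.1100, 0.1900, 0.2100]
t=2: π = [0.3110, 0.1950, 0.1270, 0.1740, 0.1930]
t=3: π = [0.3158, 0.1960, 0.1311, 0.1691, 0.1880]
t=4: π = [0.3174, 0.1954, 0.1316, 0.1692, 0.1864]
t=5: π = [0.3174, 0.1957, 0.1317, 0.1692, 0.1860]
t=6: π = [0.3175, 0.1957, 0.1317, 0.1692, 0.1859]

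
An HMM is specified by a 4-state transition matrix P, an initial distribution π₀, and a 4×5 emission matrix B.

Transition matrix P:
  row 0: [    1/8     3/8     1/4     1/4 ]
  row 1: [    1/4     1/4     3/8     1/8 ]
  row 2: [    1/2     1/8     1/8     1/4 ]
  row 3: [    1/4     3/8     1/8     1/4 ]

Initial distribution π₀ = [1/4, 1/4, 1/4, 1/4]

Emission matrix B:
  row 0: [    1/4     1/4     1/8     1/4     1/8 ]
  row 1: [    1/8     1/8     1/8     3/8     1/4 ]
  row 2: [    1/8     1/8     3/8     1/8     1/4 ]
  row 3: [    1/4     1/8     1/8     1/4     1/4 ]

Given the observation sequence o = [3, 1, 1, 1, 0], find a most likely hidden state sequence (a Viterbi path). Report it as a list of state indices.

path = [1, 2, 0, 2, 0]

t=0: δ = [6.250e-02, 9.375e-02, 3.125e-02, 6.250e-02]  (obs o_0=3)
t=1: δ = [5.859e-03, 2.930e-03, 4.395e-03, 1.953e-03]  ψ = [1, 0, 1, 0]  (obs o_1=1)
t=2: δ = [5.493e-04, 2.747e-04, 1.831e-04, 1.831e-04]  ψ = [2, 0, 0, 0]  (obs o_2=1)
t=3: δ = [2.289e-05, 2.575e-05, 1.717e-05, 1.717e-05]  ψ = [2, 0, 0, 0]  (obs o_3=1)
t=4: δ = [2.146e-06, 1.073e-06, 1.207e-06, 1.431e-06]  ψ = [2, 0, 1, 0]  (obs o_4=0)
backtrack: best end state = 0; path = [1, 2, 0, 2, 0]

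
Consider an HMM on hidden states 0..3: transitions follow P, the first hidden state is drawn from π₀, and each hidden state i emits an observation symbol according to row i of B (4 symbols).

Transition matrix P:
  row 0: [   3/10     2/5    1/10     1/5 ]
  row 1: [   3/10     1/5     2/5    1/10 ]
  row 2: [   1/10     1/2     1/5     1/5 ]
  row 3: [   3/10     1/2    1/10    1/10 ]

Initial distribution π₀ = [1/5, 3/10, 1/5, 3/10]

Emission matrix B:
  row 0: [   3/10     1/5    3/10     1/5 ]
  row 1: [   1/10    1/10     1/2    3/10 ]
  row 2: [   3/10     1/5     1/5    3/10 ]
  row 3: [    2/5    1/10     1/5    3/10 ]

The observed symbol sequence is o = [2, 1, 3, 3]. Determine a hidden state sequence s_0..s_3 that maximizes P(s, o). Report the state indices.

t=0: δ = [6.000e-02, 1.500e-01, 4.000e-02, 6.000e-02]  (obs o_0=2)
t=1: δ = [9.000e-03, 3.000e-03, 1.200e-02, 1.500e-03]  ψ = [1, 1, 1, 1]  (obs o_1=1)
t=2: δ = [5.400e-04, 1.800e-03, 7.200e-04, 7.200e-04]  ψ = [0, 2, 2, 2]  (obs o_2=3)
t=3: δ = [1.080e-04, 1.080e-04, 2.160e-04, 5.400e-05]  ψ = [1, 1, 1, 1]  (obs o_3=3)
backtrack: best end state = 2; path = [1, 2, 1, 2]

path = [1, 2, 1, 2]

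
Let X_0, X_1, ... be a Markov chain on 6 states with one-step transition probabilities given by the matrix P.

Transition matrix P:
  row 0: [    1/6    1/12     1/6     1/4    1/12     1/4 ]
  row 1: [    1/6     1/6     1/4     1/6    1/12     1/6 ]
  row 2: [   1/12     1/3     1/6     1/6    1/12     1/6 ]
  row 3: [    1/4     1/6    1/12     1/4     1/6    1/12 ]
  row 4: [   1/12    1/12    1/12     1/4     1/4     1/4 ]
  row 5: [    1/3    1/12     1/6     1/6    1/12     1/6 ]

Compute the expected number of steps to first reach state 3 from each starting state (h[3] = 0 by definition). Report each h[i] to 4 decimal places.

First-step conditioning: h[3] = 0; for i ≠ 3, h[i] = 1 + Σ_k P[i][k]·h[k].
  h[0] = 1 + 1/6·h[0] + 1/12·h[1] + 1/6·h[2] + 1/12·h[4] + 1/4·h[5]
  h[1] = 1 + 1/6·h[0] + 1/6·h[1] + 1/4·h[2] + 1/12·h[4] + 1/6·h[5]
  h[2] = 1 + 1/12·h[0] + 1/3·h[1] + 1/6·h[2] + 1/12·h[4] + 1/6·h[5]
  h[4] = 1 + 1/12·h[0] + 1/12·h[1] + 1/12·h[2] + 1/4·h[4] + 1/4·h[5]
  h[5] = 1 + 1/3·h[0] + 1/12·h[1] + 1/6·h[2] + 1/12·h[4] + 1/6·h[5]
Solving the 5×5 linear system over states ≠ 3 gives exactly h = [2795/579, 3055/579, 1025/193, 0, 2767/579, 3010/579] (h[3] = 0 is the target).

h = [4.8273, 5.2763, 5.3109, 0.0000, 4.7789, 5.1986]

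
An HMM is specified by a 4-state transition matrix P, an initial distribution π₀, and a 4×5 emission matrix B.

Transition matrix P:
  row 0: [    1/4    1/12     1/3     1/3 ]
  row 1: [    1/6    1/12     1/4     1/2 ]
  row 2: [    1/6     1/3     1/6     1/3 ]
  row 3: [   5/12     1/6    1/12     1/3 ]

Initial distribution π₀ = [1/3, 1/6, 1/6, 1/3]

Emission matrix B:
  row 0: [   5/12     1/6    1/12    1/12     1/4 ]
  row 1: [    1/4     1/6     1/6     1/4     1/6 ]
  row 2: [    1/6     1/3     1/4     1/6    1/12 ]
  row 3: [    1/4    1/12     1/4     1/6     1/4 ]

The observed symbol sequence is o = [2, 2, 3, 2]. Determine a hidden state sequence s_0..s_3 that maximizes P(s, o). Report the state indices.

path = [3, 3, 1, 3]

t=0: δ = [2.778e-02, 2.778e-02, 4.167e-02, 8.333e-02]  (obs o_0=2)
t=1: δ = [2.894e-03, 2.315e-03, 2.315e-03, 6.944e-03]  ψ = [3, 2, 0, 3]  (obs o_1=2)
t=2: δ = [2.411e-04, 2.894e-04, 1.608e-04, 3.858e-04]  ψ = [3, 3, 0, 3]  (obs o_2=3)
t=3: δ = [1.340e-05, 1.072e-05, 2.009e-05, 3.617e-05]  ψ = [3, 3, 0, 1]  (obs o_3=2)
backtrack: best end state = 3; path = [3, 3, 1, 3]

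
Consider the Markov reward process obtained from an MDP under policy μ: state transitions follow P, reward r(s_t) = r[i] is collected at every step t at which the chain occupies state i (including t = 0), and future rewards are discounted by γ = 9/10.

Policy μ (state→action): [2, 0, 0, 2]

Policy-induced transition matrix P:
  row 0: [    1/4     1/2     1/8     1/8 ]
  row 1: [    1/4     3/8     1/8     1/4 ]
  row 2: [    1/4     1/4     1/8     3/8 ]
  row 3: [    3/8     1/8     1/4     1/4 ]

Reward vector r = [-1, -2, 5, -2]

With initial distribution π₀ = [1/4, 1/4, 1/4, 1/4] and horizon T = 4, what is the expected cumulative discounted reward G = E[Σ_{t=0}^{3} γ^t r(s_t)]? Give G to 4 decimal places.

G = -1.5358

t=0: π = [0.2500, 0.2500, 0.2500, 0.2500], E[r] = 0.0000, γ^t·E[r] = 0.000000, running G = 0.000000
t=1: π = [0.2813, 0.3125, 0.1563, 0.2500], E[r] = -0.6250, γ^t·E[r] = -0.562500, running G = -0.562500
t=2: π = [0.2813, 0.3281, 0.1563, 0.2344], E[r] = -0.6250, γ^t·E[r] = -0.506250, running G = -1.068750
t=3: π = [0.2793, 0.3320, 0.1543, 0.2344], E[r] = -0.6406, γ^t·E[r] = -0.467016, running G = -1.535766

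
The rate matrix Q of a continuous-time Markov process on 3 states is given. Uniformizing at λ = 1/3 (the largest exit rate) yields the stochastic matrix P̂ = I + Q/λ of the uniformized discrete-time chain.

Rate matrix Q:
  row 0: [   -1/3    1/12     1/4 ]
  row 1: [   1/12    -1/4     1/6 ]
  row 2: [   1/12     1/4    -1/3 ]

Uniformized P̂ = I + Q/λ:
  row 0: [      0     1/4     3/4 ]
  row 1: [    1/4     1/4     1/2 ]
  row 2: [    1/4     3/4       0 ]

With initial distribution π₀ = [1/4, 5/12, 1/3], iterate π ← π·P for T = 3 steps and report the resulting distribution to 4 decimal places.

π = [0.1992, 0.4245, 0.3763]

t=0: π = [0.2500, 0.4167, 0.3333]
t=1: π = [0.1875, 0.4167, 0.3958]
t=2: π = [0.2031, 0.4479, 0.3490]
t=3: π = [0.1992, 0.4245, 0.3763]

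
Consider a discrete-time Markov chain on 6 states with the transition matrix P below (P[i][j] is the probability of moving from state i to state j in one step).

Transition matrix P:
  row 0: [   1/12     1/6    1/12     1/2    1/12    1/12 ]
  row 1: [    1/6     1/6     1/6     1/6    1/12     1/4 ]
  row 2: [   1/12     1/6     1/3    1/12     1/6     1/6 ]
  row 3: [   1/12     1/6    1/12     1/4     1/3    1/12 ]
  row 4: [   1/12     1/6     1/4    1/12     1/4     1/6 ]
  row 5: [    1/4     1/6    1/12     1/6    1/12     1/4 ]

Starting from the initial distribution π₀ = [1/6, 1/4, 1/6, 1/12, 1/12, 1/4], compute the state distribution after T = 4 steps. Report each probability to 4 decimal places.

π = [0.1250, 0.1667, 0.1681, 0.1964, 0.1765, 0.1674]

t=0: π = [0.1667, 0.2500, 0.1667, 0.0833, 0.0833, 0.2500]
t=1: π = [0.1458, 0.1667, 0.1597, 0.2083, 0.1319, 0.1875]
t=2: π = [0.1285, 0.1667, 0.1591, 0.2083, 0.1707, 0.1667]
t=3: π = [0.1250, 0.1667, 0.1655, 0.1994, 0.1771, 0.1664]
t=4: π = [0.1250, 0.1667, 0.1681, 0.1964, 0.1765, 0.1674]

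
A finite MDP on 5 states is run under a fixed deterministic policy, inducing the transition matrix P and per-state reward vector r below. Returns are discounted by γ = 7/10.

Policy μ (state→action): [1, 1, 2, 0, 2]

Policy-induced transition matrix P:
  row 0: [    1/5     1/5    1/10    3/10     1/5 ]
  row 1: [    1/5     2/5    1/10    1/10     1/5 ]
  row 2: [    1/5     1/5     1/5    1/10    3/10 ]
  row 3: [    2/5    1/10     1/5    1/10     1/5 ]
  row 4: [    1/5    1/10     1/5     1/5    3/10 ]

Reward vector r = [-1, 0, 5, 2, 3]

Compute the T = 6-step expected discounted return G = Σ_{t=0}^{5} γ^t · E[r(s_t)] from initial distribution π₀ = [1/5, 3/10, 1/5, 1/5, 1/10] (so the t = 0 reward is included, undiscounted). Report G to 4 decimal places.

t=0: π = [0.2000, 0.3000, 0.2000, 0.2000, 0.1000], E[r] = 1.5000, γ^t·E[r] = 1.500000, running G = 1.500000
t=1: π = [0.2400, 0.2300, 0.1500, 0.1500, 0.2300], E[r] = 1.5000, γ^t·E[r] = 1.050000, running G = 2.550000
t=2: π = [0.2300, 0.2080, 0.1530, 0.1710, 0.2380], E[r] = 1.5910, γ^t·E[r] = 0.779590, running G = 3.329590
t=3: π = [0.2342, 0.2007, 0.1562, 0.1698, 0.2391], E[r] = 1.6037, γ^t·E[r] = 0.550069, running G = 3.879659
t=4: π = [0.2340, 0.1993, 0.1565, 0.1708, 0.2395], E[r] = 1.6087, γ^t·E[r] = 0.386244, running G = 4.265903
t=5: π = [0.2342, 0.1988, 0.1567, 0.1707, 0.2396], E[r] = 1.6095, γ^t·E[r] = 0.270517, running G = 4.536420

G = 4.5364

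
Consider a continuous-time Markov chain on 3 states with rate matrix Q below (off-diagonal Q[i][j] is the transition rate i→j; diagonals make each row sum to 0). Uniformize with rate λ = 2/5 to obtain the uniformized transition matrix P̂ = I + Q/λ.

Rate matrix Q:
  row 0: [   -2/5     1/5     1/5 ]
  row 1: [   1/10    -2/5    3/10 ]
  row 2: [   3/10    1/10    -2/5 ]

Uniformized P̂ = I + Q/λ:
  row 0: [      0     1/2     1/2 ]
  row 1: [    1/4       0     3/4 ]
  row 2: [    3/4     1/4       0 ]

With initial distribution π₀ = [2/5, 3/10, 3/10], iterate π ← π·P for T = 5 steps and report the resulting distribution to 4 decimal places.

t=0: π = [0.4000, 0.3000, 0.3000]
t=1: π = [0.3000, 0.2750, 0.4250]
t=2: π = [0.3875, 0.2563, 0.3563]
t=3: π = [0.3313, 0.2828, 0.3859]
t=4: π = [0.3602, 0.2621, 0.3777]
t=5: π = [0.3488, 0.2745, 0.3767]

π = [0.3488, 0.2745, 0.3767]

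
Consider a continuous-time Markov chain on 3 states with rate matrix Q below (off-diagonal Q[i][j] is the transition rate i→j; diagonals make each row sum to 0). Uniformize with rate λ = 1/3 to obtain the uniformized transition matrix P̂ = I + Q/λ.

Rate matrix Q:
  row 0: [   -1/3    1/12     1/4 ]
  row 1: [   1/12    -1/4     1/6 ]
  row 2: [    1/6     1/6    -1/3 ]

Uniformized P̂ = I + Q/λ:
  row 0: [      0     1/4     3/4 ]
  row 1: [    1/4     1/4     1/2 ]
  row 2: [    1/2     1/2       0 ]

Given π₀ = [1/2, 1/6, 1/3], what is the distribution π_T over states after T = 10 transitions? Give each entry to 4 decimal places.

π = [0.2771, 0.3456, 0.3774]

t=0: π = [0.5000, 0.1667, 0.3333]
t=1: π = [0.2083, 0.3333, 0.4583]
t=2: π = [0.3125, 0.3646, 0.3229]
t=3: π = [0.2526, 0.3307, 0.4167]
t=4: π = [0.2910, 0.3542, 0.3548]
t=5: π = [0.2660, 0.3387, 0.3953]
t=6: π = [0.2823, 0.3488, 0.3688]
t=7: π = [0.2716, 0.3422, 0.3862]
t=8: π = [0.2786, 0.3465, 0.3748]
t=9: π = [0.2740, 0.3437, 0.3823]
t=10: π = [0.2771, 0.3456, 0.3774]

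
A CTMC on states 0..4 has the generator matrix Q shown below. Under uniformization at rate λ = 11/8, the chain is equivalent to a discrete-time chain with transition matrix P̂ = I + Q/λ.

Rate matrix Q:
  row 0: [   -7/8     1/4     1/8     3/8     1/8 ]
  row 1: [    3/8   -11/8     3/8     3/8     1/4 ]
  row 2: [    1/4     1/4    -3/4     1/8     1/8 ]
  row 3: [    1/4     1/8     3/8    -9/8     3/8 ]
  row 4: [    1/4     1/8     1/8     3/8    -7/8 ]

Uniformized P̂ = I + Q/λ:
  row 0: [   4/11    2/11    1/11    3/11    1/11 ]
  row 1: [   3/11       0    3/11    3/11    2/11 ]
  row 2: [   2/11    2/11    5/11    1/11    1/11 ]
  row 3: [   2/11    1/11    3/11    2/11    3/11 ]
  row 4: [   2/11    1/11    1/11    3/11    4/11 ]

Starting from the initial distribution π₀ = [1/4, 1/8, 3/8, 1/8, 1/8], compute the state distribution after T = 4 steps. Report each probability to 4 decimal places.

t=0: π = [0.2500, 0.1250, 0.3750, 0.1250, 0.1250]
t=1: π = [0.2386, 0.1364, 0.2727, 0.1932, 0.1591]
t=2: π = [0.2376, 0.1250, 0.2500, 0.2056, 0.1818]
t=3: π = [0.2364, 0.1239, 0.2419, 0.2086, 0.1892]
t=4: π = [0.2361, 0.1231, 0.2393, 0.2098, 0.1917]

π = [0.2361, 0.1231, 0.2393, 0.2098, 0.1917]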